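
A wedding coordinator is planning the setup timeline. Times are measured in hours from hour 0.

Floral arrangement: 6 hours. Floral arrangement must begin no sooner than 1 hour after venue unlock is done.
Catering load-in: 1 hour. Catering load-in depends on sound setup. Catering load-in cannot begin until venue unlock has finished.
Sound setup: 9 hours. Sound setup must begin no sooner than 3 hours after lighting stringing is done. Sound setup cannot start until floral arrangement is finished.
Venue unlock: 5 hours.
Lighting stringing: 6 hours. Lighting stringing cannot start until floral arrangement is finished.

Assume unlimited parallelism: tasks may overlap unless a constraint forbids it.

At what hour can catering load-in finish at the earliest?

31

Venue unlock can start immediately at hour 0; it finishes at hour 5.
Floral arrangement cannot begin until venue unlock (finishes hour 5, plus 1-hour gap → hour 6). It runs from hour 6 to 6 + 6 = hour 12.
Lighting stringing cannot begin until floral arrangement (finishes hour 12). It runs from hour 12 to 12 + 6 = hour 18.
Sound setup needs all of lighting stringing (finishes hour 18, plus 3-hour gap → hour 21); floral arrangement (finishes hour 12). That puts its earliest start at hour 21; it finishes at 21 + 9 = hour 30.
For catering load-in: sound setup (finishes hour 30); venue unlock (finishes hour 5). Taking the maximum gives a start of hour 30, and it finishes at 30 + 1 = hour 31.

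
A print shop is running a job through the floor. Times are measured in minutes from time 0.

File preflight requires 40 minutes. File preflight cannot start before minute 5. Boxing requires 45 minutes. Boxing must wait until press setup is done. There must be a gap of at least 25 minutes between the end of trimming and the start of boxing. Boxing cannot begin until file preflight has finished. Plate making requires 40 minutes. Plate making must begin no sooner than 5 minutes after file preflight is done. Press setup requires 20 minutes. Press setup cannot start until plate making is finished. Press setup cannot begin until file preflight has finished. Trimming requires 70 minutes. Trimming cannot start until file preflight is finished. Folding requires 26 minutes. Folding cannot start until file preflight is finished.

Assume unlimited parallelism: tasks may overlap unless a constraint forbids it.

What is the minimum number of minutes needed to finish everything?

185

File preflight cannot begin until its own release at minute 5. It runs from minute 5 to 5 + 40 = minute 45.
After file preflight (finishes minute 45), folding can start at minute 45 and finishes at minute 71.
After file preflight (finishes minute 45), trimming can start at minute 45 and finishes at minute 115.
After file preflight (finishes minute 45, plus 5-minute gap → minute 50), plate making can start at minute 50 and finishes at minute 90.
Press setup cannot start until plate making (finishes minute 90); file preflight (finishes minute 45). The controlling bound is minute 90, so press setup finishes at 90 + 20 = minute 110.
Boxing has to wait for press setup (finishes minute 110); trimming (finishes minute 115, plus 25-minute gap → minute 140); file preflight (finishes minute 45). The latest of these is minute 140, so boxing runs minute 140 to 140 + 45 = minute 185.
All tasks are finished once the last one completes. Finish times: File preflight at 45, Plate making at 90, Press setup at 110, Trimming at 115, Folding at 71, Boxing at 185. The latest is minute 185.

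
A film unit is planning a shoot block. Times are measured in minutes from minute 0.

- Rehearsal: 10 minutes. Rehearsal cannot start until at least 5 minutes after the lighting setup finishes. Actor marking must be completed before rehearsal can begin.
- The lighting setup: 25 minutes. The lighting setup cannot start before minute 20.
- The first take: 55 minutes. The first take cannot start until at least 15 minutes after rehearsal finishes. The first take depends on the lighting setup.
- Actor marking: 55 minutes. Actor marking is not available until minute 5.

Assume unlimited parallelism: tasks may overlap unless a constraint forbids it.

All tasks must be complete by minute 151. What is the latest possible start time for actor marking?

Nothing follows the first take; the deadline of minute 151 is its only limit. It must start by 151 − 55 = minute 96.
Since the first take (must start by minute 96, minus 15-minute gap → minute 81) depends on it, rehearsal must finish by minute 81. Backing off its 10-minute duration gives a latest start of minute 71.
Actor marking must finish before rehearsal (must start by minute 71). With a 55-minute duration, actor marking must start by 71 − 55 = minute 16.

16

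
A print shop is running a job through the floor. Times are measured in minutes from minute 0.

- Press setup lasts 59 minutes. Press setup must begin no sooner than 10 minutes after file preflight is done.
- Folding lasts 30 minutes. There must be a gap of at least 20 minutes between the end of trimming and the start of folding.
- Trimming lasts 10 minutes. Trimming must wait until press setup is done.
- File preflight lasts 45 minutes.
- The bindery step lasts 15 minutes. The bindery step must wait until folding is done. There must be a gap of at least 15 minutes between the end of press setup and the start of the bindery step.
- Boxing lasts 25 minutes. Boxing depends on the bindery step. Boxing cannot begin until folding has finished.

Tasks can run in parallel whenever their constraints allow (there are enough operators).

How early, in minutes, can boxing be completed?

File preflight can start immediately at minute 0; it finishes at minute 45.
Press setup waits on file preflight (finishes minute 45, plus 10-minute gap → minute 55), so it starts at minute 55 and finishes at 55 + 59 = minute 114.
Trimming cannot begin until press setup (finishes minute 114). It runs from minute 114 to 114 + 10 = minute 124.
Folding waits on trimming (finishes minute 124, plus 20-minute gap → minute 144), so it starts at minute 144 and finishes at 144 + 30 = minute 174.
For the bindery step: folding (finishes minute 174); press setup (finishes minute 114, plus 15-minute gap → minute 129). Taking the maximum gives a start of minute 174, and it finishes at 174 + 15 = minute 189.
Boxing has to wait for the bindery step (finishes minute 189); folding (finishes minute 174). The latest of these is minute 189, so boxing runs minute 189 to 189 + 25 = minute 214.

214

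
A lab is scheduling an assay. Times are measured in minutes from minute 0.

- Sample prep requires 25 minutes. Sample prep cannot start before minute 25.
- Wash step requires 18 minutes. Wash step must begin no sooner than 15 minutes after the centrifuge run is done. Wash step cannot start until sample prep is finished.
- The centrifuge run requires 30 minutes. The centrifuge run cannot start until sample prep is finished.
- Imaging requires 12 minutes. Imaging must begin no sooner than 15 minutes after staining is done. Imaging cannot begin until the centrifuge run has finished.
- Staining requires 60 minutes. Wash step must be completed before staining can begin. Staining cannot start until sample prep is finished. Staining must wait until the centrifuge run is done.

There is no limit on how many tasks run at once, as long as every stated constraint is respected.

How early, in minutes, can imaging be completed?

200

Sample prep waits on its own release at minute 25, so it starts at minute 25 and finishes at 25 + 25 = minute 50.
After sample prep (finishes minute 50), the centrifuge run can start at minute 50 and finishes at minute 80.
Wash step cannot start until the centrifuge run (finishes minute 80, plus 15-minute gap → minute 95); sample prep (finishes minute 50). The controlling bound is minute 95, so wash step finishes at 95 + 18 = minute 113.
Staining has to wait for wash step (finishes minute 113); sample prep (finishes minute 50); the centrifuge run (finishes minute 80). The latest of these is minute 113, so staining runs minute 113 to 113 + 60 = minute 173.
Imaging needs all of staining (finishes minute 173, plus 15-minute gap → minute 188); the centrifuge run (finishes minute 80). That puts its earliest start at minute 188; it finishes at 188 + 12 = minute 200.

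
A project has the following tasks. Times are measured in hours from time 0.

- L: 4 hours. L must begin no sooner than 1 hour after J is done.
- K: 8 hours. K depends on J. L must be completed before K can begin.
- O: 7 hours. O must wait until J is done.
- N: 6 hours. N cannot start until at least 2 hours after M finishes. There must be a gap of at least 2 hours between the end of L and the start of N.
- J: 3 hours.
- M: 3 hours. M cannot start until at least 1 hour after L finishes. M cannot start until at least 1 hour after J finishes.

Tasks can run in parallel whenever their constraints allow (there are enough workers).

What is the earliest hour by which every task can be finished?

20

J can start immediately at hour 0; it finishes at hour 3.
After J (finishes hour 3), O can start at hour 3 and finishes at hour 10.
L cannot begin until J (finishes hour 3, plus 1-hour gap → hour 4). It runs from hour 4 to 4 + 4 = hour 8.
M cannot start until L (finishes hour 8, plus 1-hour gap → hour 9); J (finishes hour 3, plus 1-hour gap → hour 4). The controlling bound is hour 9, so M finishes at 9 + 3 = hour 12.
For N: M (finishes hour 12, plus 2-hour gap → hour 14); L (finishes hour 8, plus 2-hour gap → hour 10). Taking the maximum gives a start of hour 14, and it finishes at 14 + 6 = hour 20.
K needs all of J (finishes hour 3); L (finishes hour 8). That puts its earliest start at hour 8; it finishes at 8 + 8 = hour 16.
All tasks are finished once the last one completes. Finish times: J at 3, K at 16, L at 8, M at 12, N at 20, O at 10. The latest is hour 20.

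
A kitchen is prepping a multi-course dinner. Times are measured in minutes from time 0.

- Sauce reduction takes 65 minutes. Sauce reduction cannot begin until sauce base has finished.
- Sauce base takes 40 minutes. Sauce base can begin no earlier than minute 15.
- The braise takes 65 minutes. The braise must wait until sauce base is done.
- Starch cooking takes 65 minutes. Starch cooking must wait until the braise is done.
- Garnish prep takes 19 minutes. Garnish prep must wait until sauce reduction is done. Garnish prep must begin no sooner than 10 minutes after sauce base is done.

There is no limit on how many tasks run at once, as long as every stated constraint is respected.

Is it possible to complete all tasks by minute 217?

Yes

After its own release at minute 15, sauce base can start at minute 15 and finishes at minute 55.
Sauce reduction cannot begin until sauce base (finishes minute 55). It runs from minute 55 to 55 + 65 = minute 120.
Garnish prep has to wait for sauce reduction (finishes minute 120); sauce base (finishes minute 55, plus 10-minute gap → minute 65). The latest of these is minute 120, so garnish prep runs minute 120 to 120 + 19 = minute 139.
The braise cannot begin until sauce base (finishes minute 55). It runs from minute 55 to 55 + 65 = minute 120.
Starch cooking waits on the braise (finishes minute 120), so it starts at minute 120 and finishes at 120 + 65 = minute 185.
Every task is finished by minute 185, which is no later than the deadline of 217, so the schedule is feasible.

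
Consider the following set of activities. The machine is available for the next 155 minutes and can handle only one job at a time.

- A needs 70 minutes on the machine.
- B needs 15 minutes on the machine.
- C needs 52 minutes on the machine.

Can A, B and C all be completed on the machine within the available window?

Running back to back, the jobs need 70 + 15 + 52 = 137 minutes on the machine.
Since 137 ≤ 155, they fit within the window.

Yes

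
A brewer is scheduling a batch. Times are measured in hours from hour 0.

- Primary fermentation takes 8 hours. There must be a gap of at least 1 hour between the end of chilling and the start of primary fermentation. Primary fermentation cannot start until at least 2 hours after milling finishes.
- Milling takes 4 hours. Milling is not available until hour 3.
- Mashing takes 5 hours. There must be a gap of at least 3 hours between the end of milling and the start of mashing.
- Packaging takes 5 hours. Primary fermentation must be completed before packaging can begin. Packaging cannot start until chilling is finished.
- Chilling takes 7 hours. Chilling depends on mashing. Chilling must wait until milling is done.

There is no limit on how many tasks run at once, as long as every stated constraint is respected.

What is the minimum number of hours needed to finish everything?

Milling waits on its own release at hour 3, so it starts at hour 3 and finishes at 3 + 4 = hour 7.
After milling (finishes hour 7, plus 3-hour gap → hour 10), mashing can start at hour 10 and finishes at hour 15.
Chilling cannot start until mashing (finishes hour 15); milling (finishes hour 7). The controlling bound is hour 15, so chilling finishes at 15 + 7 = hour 22.
Primary fermentation has to wait for chilling (finishes hour 22, plus 1-hour gap → hour 23); milling (finishes hour 7, plus 2-hour gap → hour 9). The latest of these is hour 23, so primary fermentation runs hour 23 to 23 + 8 = hour 31.
Packaging has to wait for primary fermentation (finishes hour 31); chilling (finishes hour 22). The latest of these is hour 31, so packaging runs hour 31 to 31 + 5 = hour 36.
All tasks are finished once the last one completes. Finish times: Milling at 7, Mashing at 15, Chilling at 22, Primary fermentation at 31, Packaging at 36. The latest is hour 36.

36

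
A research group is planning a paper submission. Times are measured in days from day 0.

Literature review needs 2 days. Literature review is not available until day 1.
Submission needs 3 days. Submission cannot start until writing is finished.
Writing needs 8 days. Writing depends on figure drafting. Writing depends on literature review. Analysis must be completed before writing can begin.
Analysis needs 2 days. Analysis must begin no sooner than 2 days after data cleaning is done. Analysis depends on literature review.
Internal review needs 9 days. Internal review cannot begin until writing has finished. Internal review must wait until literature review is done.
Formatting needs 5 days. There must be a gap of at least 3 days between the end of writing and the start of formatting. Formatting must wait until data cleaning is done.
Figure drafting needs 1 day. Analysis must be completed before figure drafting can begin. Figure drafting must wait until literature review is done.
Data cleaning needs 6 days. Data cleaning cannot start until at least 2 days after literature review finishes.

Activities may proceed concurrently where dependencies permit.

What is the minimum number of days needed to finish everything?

Literature review waits on its own release at day 1, so it starts at day 1 and finishes at 1 + 2 = day 3.
Data cleaning cannot begin until literature review (finishes day 3, plus 2-day gap → day 5). It runs from day 5 to 5 + 6 = day 11.
Analysis cannot start until data cleaning (finishes day 11, plus 2-day gap → day 13); literature review (finishes day 3). The controlling bound is day 13, so analysis finishes at 13 + 2 = day 15.
Figure drafting has to wait for analysis (finishes day 15); literature review (finishes day 3). The latest of these is day 15, so figure drafting runs day 15 to 15 + 1 = day 16.
Writing cannot start until figure drafting (finishes day 16); literature review (finishes day 3); analysis (finishes day 15). The controlling bound is day 16, so writing finishes at 16 + 8 = day 24.
Submission waits on writing (finishes day 24), so it starts at day 24 and finishes at 24 + 3 = day 27.
For formatting: writing (finishes day 24, plus 3-day gap → day 27); data cleaning (finishes day 11). Taking the maximum gives a start of day 27, and it finishes at 27 + 5 = day 32.
Internal review has to wait for writing (finishes day 24); literature review (finishes day 3). The latest of these is day 24, so internal review runs day 24 to 24 + 9 = day 33.
All tasks are finished once the last one completes. Finish times: Literature review at 3, Data cleaning at 11, Analysis at 15, Figure drafting at 16, Writing at 24, Internal review at 33, Formatting at 32, Submission at 27. The latest is day 33.

33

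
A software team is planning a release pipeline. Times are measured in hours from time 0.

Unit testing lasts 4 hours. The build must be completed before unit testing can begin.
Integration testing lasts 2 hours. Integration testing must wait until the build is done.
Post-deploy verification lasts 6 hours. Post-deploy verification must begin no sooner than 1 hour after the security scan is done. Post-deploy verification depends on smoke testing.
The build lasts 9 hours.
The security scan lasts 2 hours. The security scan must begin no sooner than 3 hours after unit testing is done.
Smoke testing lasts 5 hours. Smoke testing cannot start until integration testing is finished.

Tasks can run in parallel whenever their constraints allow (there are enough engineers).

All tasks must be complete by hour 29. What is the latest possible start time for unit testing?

13

Nothing follows post-deploy verification; the deadline of hour 29 is its only limit. It must start by 29 − 6 = hour 23.
The security scan must finish before post-deploy verification (must start by hour 23, minus 1-hour gap → hour 22). With a 2-hour duration, the security scan must start by 22 − 2 = hour 20.
Since the security scan (must start by hour 20, minus 3-hour gap → hour 17) depends on it, unit testing must finish by hour 17. Backing off its 4-hour duration gives a latest start of hour 13.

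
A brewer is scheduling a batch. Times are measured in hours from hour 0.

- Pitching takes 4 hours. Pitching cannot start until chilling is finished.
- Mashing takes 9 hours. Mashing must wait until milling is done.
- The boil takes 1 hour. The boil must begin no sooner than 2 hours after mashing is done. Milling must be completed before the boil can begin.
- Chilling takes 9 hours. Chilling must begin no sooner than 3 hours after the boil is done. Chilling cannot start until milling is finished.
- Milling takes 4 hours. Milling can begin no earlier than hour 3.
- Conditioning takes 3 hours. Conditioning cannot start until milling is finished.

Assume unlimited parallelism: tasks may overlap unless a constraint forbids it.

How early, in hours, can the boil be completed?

19

Milling waits on its own release at hour 3, so it starts at hour 3 and finishes at 3 + 4 = hour 7.
After milling (finishes hour 7), mashing can start at hour 7 and finishes at hour 16.
For the boil: mashing (finishes hour 16, plus 2-hour gap → hour 18); milling (finishes hour 7). Taking the maximum gives a start of hour 18, and it finishes at 18 + 1 = hour 19.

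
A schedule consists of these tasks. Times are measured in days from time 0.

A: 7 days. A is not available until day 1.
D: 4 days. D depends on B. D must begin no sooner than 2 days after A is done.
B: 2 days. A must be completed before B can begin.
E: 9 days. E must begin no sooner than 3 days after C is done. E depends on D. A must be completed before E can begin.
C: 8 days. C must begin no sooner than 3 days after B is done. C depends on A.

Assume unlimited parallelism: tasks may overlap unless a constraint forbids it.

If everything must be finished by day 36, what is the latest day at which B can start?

E has no dependents, so it just needs to finish by day 36. Starting by 36 − 9 = day 27 achieves that.
Since E (must start by day 27, minus 3-day gap → day 24) depends on it, C must finish by day 24. Backing off its 8-day duration gives a latest start of day 16.
Since E (must start by day 27) depends on it, D must finish by day 27. Backing off its 4-day duration gives a latest start of day 23.
B must finish in time for C (must start by day 16, minus 3-day gap → day 13); D (must start by day 23). The tightest is day 13, so B must start by 13 − 2 = day 11.

11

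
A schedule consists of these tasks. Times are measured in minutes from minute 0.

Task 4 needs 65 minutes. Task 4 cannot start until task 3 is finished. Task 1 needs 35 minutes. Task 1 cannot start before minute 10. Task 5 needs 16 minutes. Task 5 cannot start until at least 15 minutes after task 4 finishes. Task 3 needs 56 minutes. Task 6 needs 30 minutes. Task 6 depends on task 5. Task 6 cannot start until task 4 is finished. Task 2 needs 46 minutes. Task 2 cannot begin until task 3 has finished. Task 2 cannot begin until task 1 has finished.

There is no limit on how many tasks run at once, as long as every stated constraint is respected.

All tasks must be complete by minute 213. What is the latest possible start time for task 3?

31

Nothing follows task 2; the deadline of minute 213 is its only limit. It must start by 213 − 46 = minute 167.
Task 6 has no dependents, so it just needs to finish by minute 213. Starting by 213 − 30 = minute 183 achieves that.
Task 5 must finish before task 6 (must start by minute 183). With a 16-minute duration, task 5 must start by 183 − 16 = minute 167.
Task 4 feeds task 5 (must start by minute 167, minus 15-minute gap → minute 152); task 6 (must start by minute 183). Taking the minimum, task 4 must finish by minute 152 and start by 152 − 65 = minute 87.
Task 3 has several dependents: task 2 (must start by minute 167); task 4 (must start by minute 87). The earliest of those limits is minute 87, so task 3 must start by 87 − 56 = minute 31.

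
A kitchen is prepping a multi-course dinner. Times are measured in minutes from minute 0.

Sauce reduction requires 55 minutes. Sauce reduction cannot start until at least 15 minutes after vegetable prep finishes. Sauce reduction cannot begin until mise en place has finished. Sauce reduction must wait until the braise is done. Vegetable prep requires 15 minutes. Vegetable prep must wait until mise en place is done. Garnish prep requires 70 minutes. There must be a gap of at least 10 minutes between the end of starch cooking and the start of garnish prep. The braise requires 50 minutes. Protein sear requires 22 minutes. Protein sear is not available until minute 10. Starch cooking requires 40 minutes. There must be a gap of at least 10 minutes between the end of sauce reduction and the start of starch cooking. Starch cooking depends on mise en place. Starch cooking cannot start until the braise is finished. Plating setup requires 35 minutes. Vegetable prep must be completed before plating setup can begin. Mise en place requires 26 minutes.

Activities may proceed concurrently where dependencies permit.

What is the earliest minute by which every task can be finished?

241

After its own release at minute 10, protein sear can start at minute 10 and finishes at minute 32.
Nothing blocks the braise, so it runs from minute 0 to minute 50.
Nothing blocks mise en place, so it runs from minute 0 to minute 26.
Vegetable prep waits on mise en place (finishes minute 26), so it starts at minute 26 and finishes at 26 + 15 = minute 41.
Plating setup cannot begin until vegetable prep (finishes minute 41). It runs from minute 41 to 41 + 35 = minute 76.
Sauce reduction has to wait for vegetable prep (finishes minute 41, plus 15-minute gap → minute 56); mise en place (finishes minute 26); the braise (finishes minute 50). The latest of these is minute 56, so sauce reduction runs minute 56 to 56 + 55 = minute 111.
For starch cooking: sauce reduction (finishes minute 111, plus 10-minute gap → minute 121); mise en place (finishes minute 26); the braise (finishes minute 50). Taking the maximum gives a start of minute 121, and it finishes at 121 + 40 = minute 161.
Garnish prep waits on starch cooking (finishes minute 161, plus 10-minute gap → minute 171), so it starts at minute 171 and finishes at 171 + 70 = minute 241.
All tasks are finished once the last one completes. Finish times: Mise en place at 26, The braise at 50, Protein sear at 32, Vegetable prep at 41, Sauce reduction at 111, Starch cooking at 161, Plating setup at 76, Garnish prep at 241. The latest is minute 241.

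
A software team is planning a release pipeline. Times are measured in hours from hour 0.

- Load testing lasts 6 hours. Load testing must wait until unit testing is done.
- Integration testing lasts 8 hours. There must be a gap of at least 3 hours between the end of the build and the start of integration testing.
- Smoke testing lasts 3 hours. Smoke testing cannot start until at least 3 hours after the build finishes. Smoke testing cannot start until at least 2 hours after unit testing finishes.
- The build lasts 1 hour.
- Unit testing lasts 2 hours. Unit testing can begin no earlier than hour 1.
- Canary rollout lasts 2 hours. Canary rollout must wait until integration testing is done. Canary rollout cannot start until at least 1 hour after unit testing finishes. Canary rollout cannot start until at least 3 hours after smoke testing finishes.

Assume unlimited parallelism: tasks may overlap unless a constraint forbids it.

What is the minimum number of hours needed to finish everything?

14

After its own release at hour 1, unit testing can start at hour 1 and finishes at hour 3.
Load testing waits on unit testing (finishes hour 3), so it starts at hour 3 and finishes at 3 + 6 = hour 9.
Nothing blocks the build, so it runs from hour 0 to hour 1.
Smoke testing cannot start until the build (finishes hour 1, plus 3-hour gap → hour 4); unit testing (finishes hour 3, plus 2-hour gap → hour 5). The controlling bound is hour 5, so smoke testing finishes at 5 + 3 = hour 8.
After the build (finishes hour 1, plus 3-hour gap → hour 4), integration testing can start at hour 4 and finishes at hour 12.
Canary rollout needs all of integration testing (finishes hour 12); unit testing (finishes hour 3, plus 1-hour gap → hour 4); smoke testing (finishes hour 8, plus 3-hour gap → hour 11). That puts its earliest start at hour 12; it finishes at 12 + 2 = hour 14.
All tasks are finished once the last one completes. Finish times: The build at 1, Unit testing at 3, Integration testing at 12, Smoke testing at 8, Canary rollout at 14, Load testing at 9. The latest is hour 14.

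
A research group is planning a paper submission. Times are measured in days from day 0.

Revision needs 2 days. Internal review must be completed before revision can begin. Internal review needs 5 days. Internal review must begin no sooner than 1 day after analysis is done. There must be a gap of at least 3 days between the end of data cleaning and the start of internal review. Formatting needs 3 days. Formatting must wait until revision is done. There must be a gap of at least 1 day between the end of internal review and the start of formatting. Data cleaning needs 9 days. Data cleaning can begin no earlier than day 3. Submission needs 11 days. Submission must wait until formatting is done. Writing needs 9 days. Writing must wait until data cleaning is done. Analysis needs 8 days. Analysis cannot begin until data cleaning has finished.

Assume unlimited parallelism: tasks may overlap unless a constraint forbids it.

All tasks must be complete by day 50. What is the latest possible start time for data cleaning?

Submission must finish by day 50; it takes 11 days, so it must start by 50 − 11 = day 39.
Formatting must finish before submission (must start by day 39). With a 3-day duration, formatting must start by 39 − 3 = day 36.
Revision must finish before formatting (must start by day 36). With a 2-day duration, revision must start by 36 − 2 = day 34.
For internal review: revision (must start by day 34); formatting (must start by day 36, minus 1-day gap → day 35). The most restrictive is day 34; with a 5-day duration, internal review must start by day 29.
Analysis feeds into internal review (must start by day 29, minus 1-day gap → day 28); so analysis must finish by day 28 and therefore start by day 20.
Writing must finish by day 50; it takes 9 days, so it must start by 50 − 9 = day 41.
Data cleaning feeds analysis (must start by day 20); writing (must start by day 41); internal review (must start by day 29, minus 3-day gap → day 26). Taking the minimum, data cleaning must finish by day 20 and start by 20 − 9 = day 11.

11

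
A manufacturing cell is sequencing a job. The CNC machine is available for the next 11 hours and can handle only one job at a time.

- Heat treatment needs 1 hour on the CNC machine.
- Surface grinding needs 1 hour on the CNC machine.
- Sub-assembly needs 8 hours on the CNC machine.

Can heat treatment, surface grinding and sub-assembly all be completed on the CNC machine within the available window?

Running back to back, the jobs need 1 + 1 + 8 = 10 hours on the CNC machine.
Since 10 ≤ 11, they fit within the window.

Yes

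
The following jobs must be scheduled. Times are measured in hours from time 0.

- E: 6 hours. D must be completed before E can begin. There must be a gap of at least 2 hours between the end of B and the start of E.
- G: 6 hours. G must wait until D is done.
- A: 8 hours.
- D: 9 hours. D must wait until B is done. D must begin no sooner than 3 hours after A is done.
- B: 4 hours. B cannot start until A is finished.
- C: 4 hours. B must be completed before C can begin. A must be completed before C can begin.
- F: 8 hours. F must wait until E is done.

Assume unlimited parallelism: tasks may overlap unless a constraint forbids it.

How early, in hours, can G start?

A can start immediately at hour 0; it finishes at hour 8.
After A (finishes hour 8), B can start at hour 8 and finishes at hour 12.
D needs all of B (finishes hour 12); A (finishes hour 8, plus 3-hour gap → hour 11). That puts its earliest start at hour 12; it finishes at 12 + 9 = hour 21.
G waits on D (finishes hour 21), so the earliest it can start is hour 21.

21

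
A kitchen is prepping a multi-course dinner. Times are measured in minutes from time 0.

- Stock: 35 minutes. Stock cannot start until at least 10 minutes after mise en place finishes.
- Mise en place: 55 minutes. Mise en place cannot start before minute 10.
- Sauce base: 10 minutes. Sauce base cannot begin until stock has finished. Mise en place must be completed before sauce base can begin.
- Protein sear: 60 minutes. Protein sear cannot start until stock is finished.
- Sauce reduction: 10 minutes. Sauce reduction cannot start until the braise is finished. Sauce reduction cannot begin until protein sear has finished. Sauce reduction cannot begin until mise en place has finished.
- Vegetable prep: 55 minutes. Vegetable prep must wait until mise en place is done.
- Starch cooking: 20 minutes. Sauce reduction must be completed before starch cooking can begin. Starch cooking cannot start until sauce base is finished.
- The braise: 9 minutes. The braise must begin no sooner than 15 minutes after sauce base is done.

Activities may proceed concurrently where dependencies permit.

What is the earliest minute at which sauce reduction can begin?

Mise en place cannot begin until its own release at minute 10. It runs from minute 10 to 10 + 55 = minute 65.
Stock waits on mise en place (finishes minute 65, plus 10-minute gap → minute 75), so it starts at minute 75 and finishes at 75 + 35 = minute 110.
Protein sear waits on stock (finishes minute 110), so it starts at minute 110 and finishes at 110 + 60 = minute 170.
Sauce base needs all of stock (finishes minute 110); mise en place (finishes minute 65). That puts its earliest start at minute 110; it finishes at 110 + 10 = minute 120.
The braise cannot begin until sauce base (finishes minute 120, plus 15-minute gap → minute 135). It runs from minute 135 to 135 + 9 = minute 144.
Sauce reduction waits on the braise (finishes minute 144); protein sear (finishes minute 170); mise en place (finishes minute 65). The latest of these is minute 170, which is the earliest sauce reduction can start.

170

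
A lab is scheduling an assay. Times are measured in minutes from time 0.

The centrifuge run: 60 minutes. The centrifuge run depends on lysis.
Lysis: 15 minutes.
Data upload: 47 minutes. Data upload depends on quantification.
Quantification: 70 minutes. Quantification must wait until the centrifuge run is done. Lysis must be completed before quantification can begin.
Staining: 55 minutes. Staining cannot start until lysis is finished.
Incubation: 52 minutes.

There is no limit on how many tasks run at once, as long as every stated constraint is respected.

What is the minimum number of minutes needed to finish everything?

192

Incubation can start immediately at minute 0; it finishes at minute 52.
Lysis can start immediately at minute 0; it finishes at minute 15.
After lysis (finishes minute 15), staining can start at minute 15 and finishes at minute 70.
The centrifuge run waits on lysis (finishes minute 15), so it starts at minute 15 and finishes at 15 + 60 = minute 75.
Quantification cannot start until the centrifuge run (finishes minute 75); lysis (finishes minute 15). The controlling bound is minute 75, so quantification finishes at 75 + 70 = minute 145.
Data upload waits on quantification (finishes minute 145), so it starts at minute 145 and finishes at 145 + 47 = minute 192.
All tasks are finished once the last one completes. Finish times: Lysis at 15, Incubation at 52, The centrifuge run at 75, Staining at 70, Quantification at 145, Data upload at 192. The latest is minute 192.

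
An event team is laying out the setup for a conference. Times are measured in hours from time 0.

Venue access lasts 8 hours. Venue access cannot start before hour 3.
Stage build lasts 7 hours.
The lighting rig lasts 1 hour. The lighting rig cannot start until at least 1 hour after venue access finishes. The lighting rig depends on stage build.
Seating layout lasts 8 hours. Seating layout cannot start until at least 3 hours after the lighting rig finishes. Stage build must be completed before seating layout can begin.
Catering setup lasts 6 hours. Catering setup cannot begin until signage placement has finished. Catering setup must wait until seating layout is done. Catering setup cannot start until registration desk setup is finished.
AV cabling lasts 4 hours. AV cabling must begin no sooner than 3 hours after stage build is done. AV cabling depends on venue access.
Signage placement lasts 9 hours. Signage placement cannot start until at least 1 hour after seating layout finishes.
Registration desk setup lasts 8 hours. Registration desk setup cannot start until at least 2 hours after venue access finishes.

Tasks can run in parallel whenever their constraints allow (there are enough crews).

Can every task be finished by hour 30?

No

Stage build can start immediately at hour 0; it finishes at hour 7.
Venue access waits on its own release at hour 3, so it starts at hour 3 and finishes at 3 + 8 = hour 11.
Registration desk setup cannot begin until venue access (finishes hour 11, plus 2-hour gap → hour 13). It runs from hour 13 to 13 + 8 = hour 21.
AV cabling has to wait for stage build (finishes hour 7, plus 3-hour gap → hour 10); venue access (finishes hour 11). The latest of these is hour 11, so AV cabling runs hour 11 to 11 + 4 = hour 15.
The lighting rig has to wait for venue access (finishes hour 11, plus 1-hour gap → hour 12); stage build (finishes hour 7). The latest of these is hour 12, so the lighting rig runs hour 12 to 12 + 1 = hour 13.
Seating layout needs all of the lighting rig (finishes hour 13, plus 3-hour gap → hour 16); stage build (finishes hour 7). That puts its earliest start at hour 16; it finishes at 16 + 8 = hour 24.
Signage placement waits on seating layout (finishes hour 24, plus 1-hour gap → hour 25), so it starts at hour 25 and finishes at 25 + 9 = hour 34.
Catering setup has to wait for signage placement (finishes hour 34); seating layout (finishes hour 24); registration desk setup (finishes hour 21). The latest of these is hour 34, so catering setup runs hour 34 to 34 + 6 = hour 40.
The earliest everything can be done is hour 40, which is after the deadline of 30, so it is not possible.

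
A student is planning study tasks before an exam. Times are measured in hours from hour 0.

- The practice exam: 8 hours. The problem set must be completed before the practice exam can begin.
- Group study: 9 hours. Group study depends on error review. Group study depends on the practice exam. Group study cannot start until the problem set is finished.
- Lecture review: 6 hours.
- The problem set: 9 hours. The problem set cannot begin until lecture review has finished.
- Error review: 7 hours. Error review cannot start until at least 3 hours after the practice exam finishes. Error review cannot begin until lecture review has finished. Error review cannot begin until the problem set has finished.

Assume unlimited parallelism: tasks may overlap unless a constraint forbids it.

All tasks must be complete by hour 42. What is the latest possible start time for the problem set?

Group study must finish by hour 42; it takes 9 hours, so it must start by 42 − 9 = hour 33.
Error review feeds into group study (must start by hour 33); so error review must finish by hour 33 and therefore start by hour 26.
The practice exam has several dependents: error review (must start by hour 26, minus 3-hour gap → hour 23); group study (must start by hour 33). The earliest of those limits is hour 23, so the practice exam must start by 23 − 8 = hour 15.
The problem set must finish in time for the practice exam (must start by hour 15); error review (must start by hour 26); group study (must start by hour 33). The tightest is hour 15, so the problem set must start by 15 − 9 = hour 6.

6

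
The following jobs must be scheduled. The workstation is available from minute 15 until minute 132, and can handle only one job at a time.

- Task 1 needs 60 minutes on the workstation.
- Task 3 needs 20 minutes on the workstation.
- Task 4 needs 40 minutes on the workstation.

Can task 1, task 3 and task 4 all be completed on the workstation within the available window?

The workstation window is 132 − 15 = 117 minutes.
Running back to back, the jobs need 60 + 20 + 40 = 120 minutes on the workstation.
Since 120 > 117, they cannot all fit.

No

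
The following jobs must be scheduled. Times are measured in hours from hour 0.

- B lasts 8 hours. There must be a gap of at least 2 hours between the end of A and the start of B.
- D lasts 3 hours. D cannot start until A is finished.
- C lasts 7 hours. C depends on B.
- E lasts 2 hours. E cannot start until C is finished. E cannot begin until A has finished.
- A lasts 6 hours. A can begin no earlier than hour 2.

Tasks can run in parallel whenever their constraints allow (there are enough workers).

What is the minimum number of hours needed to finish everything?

27

A waits on its own release at hour 2, so it starts at hour 2 and finishes at 2 + 6 = hour 8.
D waits on A (finishes hour 8), so it starts at hour 8 and finishes at 8 + 3 = hour 11.
B cannot begin until A (finishes hour 8, plus 2-hour gap → hour 10). It runs from hour 10 to 10 + 8 = hour 18.
C cannot begin until B (finishes hour 18). It runs from hour 18 to 18 + 7 = hour 25.
For E: C (finishes hour 25); A (finishes hour 8). Taking the maximum gives a start of hour 25, and it finishes at 25 + 2 = hour 27.
All tasks are finished once the last one completes. Finish times: A at 8, B at 18, C at 25, D at 11, E at 27. The latest is hour 27.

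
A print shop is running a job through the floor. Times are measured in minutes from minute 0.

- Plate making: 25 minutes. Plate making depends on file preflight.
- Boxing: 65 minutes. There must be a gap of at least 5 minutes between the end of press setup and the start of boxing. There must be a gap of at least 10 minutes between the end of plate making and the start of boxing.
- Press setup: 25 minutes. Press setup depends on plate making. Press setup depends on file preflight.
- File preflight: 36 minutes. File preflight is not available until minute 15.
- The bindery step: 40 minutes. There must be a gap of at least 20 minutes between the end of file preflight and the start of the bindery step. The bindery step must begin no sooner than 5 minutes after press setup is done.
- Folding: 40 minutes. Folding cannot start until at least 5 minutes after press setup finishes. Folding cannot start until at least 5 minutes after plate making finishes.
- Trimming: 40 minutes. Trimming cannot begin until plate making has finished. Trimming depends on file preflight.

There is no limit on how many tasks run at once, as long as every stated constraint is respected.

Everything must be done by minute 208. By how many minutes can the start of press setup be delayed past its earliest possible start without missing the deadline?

After its own release at minute 15, file preflight can start at minute 15 and finishes at minute 51.
Plate making cannot begin until file preflight (finishes minute 51). It runs from minute 51 to 51 + 25 = minute 76.
Press setup needs all of plate making (finishes minute 76); file preflight (finishes minute 51). That puts its earliest start at minute 76; it finishes at 76 + 25 = minute 101.

Working backward from the deadline:
To finish by minute 208, folding (duration 40) must start no later than minute 168.
To finish by minute 208, the bindery step (duration 40) must start no later than minute 168.
To finish by minute 208, boxing (duration 65) must start no later than minute 143.
Press setup must finish in time for folding (must start by minute 168, minus 5-minute gap → minute 163); the bindery step (must start by minute 168, minus 5-minute gap → minute 163); boxing (must start by minute 143, minus 5-minute gap → minute 138). The tightest is minute 138, so press setup must start by 138 − 25 = minute 113.
So press setup can start as early as minute 76 and as late as minute 113, giving 113 − 76 = 37 minutes of slack.

37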